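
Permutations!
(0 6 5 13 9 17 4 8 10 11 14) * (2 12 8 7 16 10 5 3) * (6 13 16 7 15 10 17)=(0 13 9 6 3 2 12 8 5 16 17 4 15 10 11 14)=[13, 1, 12, 2, 15, 16, 3, 7, 5, 6, 11, 14, 8, 9, 0, 10, 17, 4]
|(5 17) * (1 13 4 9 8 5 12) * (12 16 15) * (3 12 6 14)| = 13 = |(1 13 4 9 8 5 17 16 15 6 14 3 12)|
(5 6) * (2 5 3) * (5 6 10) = (2 6 3)(5 10) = [0, 1, 6, 2, 4, 10, 3, 7, 8, 9, 5]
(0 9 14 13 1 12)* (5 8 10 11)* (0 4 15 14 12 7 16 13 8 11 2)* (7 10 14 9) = (0 7 16 13 1 10 2)(4 15 9 12)(5 11)(8 14) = [7, 10, 0, 3, 15, 11, 6, 16, 14, 12, 2, 5, 4, 1, 8, 9, 13]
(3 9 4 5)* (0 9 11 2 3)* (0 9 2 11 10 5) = (11)(0 2 3 10 5 9 4) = [2, 1, 3, 10, 0, 9, 6, 7, 8, 4, 5, 11]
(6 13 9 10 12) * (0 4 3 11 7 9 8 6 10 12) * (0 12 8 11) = (0 4 3)(6 13 11 7 9 8)(10 12) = [4, 1, 2, 0, 3, 5, 13, 9, 6, 8, 12, 7, 10, 11]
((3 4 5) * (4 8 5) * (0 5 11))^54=((0 5 3 8 11))^54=(0 11 8 3 5)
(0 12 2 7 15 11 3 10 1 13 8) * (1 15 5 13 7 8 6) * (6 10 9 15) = (0 12 2 8)(1 7 5 13 10 6)(3 9 15 11) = [12, 7, 8, 9, 4, 13, 1, 5, 0, 15, 6, 3, 2, 10, 14, 11]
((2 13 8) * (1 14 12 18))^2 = (1 12)(2 8 13)(14 18) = ((1 14 12 18)(2 13 8))^2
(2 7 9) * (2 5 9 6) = (2 7 6)(5 9) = [0, 1, 7, 3, 4, 9, 2, 6, 8, 5]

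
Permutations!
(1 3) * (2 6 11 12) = (1 3)(2 6 11 12) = [0, 3, 6, 1, 4, 5, 11, 7, 8, 9, 10, 12, 2]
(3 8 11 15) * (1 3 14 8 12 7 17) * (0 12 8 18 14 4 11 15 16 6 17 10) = (0 12 7 10)(1 3 8 15 4 11 16 6 17)(14 18) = [12, 3, 2, 8, 11, 5, 17, 10, 15, 9, 0, 16, 7, 13, 18, 4, 6, 1, 14]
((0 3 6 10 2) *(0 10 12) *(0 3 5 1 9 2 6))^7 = (0 12 10 9 5 3 6 2 1)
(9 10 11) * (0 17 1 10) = (0 17 1 10 11 9) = [17, 10, 2, 3, 4, 5, 6, 7, 8, 0, 11, 9, 12, 13, 14, 15, 16, 1]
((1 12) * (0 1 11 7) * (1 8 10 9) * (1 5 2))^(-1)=((0 8 10 9 5 2 1 12 11 7))^(-1)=(0 7 11 12 1 2 5 9 10 8)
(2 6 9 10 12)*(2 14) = [0, 1, 6, 3, 4, 5, 9, 7, 8, 10, 12, 11, 14, 13, 2] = (2 6 9 10 12 14)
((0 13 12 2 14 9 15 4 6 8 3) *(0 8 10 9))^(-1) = (0 14 2 12 13)(3 8)(4 15 9 10 6)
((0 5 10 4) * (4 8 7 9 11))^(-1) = (0 4 11 9 7 8 10 5)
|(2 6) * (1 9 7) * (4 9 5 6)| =|(1 5 6 2 4 9 7)| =7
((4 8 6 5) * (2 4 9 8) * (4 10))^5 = (2 4 10)(5 9 8 6)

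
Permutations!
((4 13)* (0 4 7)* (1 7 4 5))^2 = (13)(0 1)(5 7)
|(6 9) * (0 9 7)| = 4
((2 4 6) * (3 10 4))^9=((2 3 10 4 6))^9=(2 6 4 10 3)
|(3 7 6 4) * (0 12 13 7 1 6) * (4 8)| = |(0 12 13 7)(1 6 8 4 3)| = 20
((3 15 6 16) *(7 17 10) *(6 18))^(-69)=(3 15 18 6 16)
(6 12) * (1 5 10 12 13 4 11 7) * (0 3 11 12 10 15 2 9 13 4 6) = (0 3 11 7 1 5 15 2 9 13 6 4 12) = [3, 5, 9, 11, 12, 15, 4, 1, 8, 13, 10, 7, 0, 6, 14, 2]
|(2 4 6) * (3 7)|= |(2 4 6)(3 7)|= 6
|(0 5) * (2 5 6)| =4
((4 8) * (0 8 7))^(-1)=((0 8 4 7))^(-1)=(0 7 4 8)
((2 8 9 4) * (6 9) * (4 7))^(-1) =((2 8 6 9 7 4))^(-1) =(2 4 7 9 6 8)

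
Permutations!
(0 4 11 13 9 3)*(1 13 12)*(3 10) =(0 4 11 12 1 13 9 10 3) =[4, 13, 2, 0, 11, 5, 6, 7, 8, 10, 3, 12, 1, 9]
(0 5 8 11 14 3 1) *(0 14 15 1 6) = (0 5 8 11 15 1 14 3 6) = [5, 14, 2, 6, 4, 8, 0, 7, 11, 9, 10, 15, 12, 13, 3, 1]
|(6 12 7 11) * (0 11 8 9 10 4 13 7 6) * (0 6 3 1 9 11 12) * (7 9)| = 8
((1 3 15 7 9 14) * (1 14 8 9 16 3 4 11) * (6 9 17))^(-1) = ((1 4 11)(3 15 7 16)(6 9 8 17))^(-1) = (1 11 4)(3 16 7 15)(6 17 8 9)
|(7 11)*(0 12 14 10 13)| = 10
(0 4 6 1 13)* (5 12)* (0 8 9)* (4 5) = (0 5 12 4 6 1 13 8 9) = [5, 13, 2, 3, 6, 12, 1, 7, 9, 0, 10, 11, 4, 8]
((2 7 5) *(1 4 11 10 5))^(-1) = ((1 4 11 10 5 2 7))^(-1) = (1 7 2 5 10 11 4)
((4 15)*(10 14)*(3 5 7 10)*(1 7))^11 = ((1 7 10 14 3 5)(4 15))^11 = (1 5 3 14 10 7)(4 15)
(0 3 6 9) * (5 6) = [3, 1, 2, 5, 4, 6, 9, 7, 8, 0] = (0 3 5 6 9)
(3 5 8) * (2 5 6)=(2 5 8 3 6)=[0, 1, 5, 6, 4, 8, 2, 7, 3]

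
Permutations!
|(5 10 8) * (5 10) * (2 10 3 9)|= |(2 10 8 3 9)|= 5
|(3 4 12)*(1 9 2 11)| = |(1 9 2 11)(3 4 12)| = 12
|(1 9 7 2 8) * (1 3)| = 6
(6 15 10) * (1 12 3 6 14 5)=(1 12 3 6 15 10 14 5)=[0, 12, 2, 6, 4, 1, 15, 7, 8, 9, 14, 11, 3, 13, 5, 10]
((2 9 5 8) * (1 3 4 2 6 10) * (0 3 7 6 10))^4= ((0 3 4 2 9 5 8 10 1 7 6))^4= (0 9 1 3 5 7 4 8 6 2 10)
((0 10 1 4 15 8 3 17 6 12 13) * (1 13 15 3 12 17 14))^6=((0 10 13)(1 4 3 14)(6 17)(8 12 15))^6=(17)(1 3)(4 14)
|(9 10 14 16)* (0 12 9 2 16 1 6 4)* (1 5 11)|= 10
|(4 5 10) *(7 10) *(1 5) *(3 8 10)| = 7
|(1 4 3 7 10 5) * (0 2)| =6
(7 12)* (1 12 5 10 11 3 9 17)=(1 12 7 5 10 11 3 9 17)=[0, 12, 2, 9, 4, 10, 6, 5, 8, 17, 11, 3, 7, 13, 14, 15, 16, 1]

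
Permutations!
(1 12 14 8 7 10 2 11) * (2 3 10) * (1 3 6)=[0, 12, 11, 10, 4, 5, 1, 2, 7, 9, 6, 3, 14, 13, 8]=(1 12 14 8 7 2 11 3 10 6)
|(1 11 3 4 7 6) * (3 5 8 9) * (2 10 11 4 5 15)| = |(1 4 7 6)(2 10 11 15)(3 5 8 9)| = 4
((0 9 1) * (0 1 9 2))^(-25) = (9)(0 2)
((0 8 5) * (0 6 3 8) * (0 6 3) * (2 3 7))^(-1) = (0 6)(2 7 5 8 3)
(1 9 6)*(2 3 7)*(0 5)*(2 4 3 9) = (0 5)(1 2 9 6)(3 7 4) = [5, 2, 9, 7, 3, 0, 1, 4, 8, 6]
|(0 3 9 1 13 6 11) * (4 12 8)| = 21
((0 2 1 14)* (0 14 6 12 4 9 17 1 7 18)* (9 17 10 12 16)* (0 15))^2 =((0 2 7 18 15)(1 6 16 9 10 12 4 17))^2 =(0 7 15 2 18)(1 16 10 4)(6 9 12 17)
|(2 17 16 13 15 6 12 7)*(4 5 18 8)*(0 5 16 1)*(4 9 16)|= 14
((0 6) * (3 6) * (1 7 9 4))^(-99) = (1 7 9 4)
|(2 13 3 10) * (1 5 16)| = |(1 5 16)(2 13 3 10)| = 12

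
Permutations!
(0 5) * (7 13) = (0 5)(7 13) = [5, 1, 2, 3, 4, 0, 6, 13, 8, 9, 10, 11, 12, 7]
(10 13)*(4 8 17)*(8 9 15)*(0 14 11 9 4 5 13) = (0 14 11 9 15 8 17 5 13 10) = [14, 1, 2, 3, 4, 13, 6, 7, 17, 15, 0, 9, 12, 10, 11, 8, 16, 5]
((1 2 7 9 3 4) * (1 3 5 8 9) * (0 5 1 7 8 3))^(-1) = (0 4 3 5)(1 9 8 2)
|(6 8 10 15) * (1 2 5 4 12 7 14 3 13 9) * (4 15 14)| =|(1 2 5 15 6 8 10 14 3 13 9)(4 12 7)| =33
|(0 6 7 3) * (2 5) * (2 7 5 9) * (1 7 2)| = |(0 6 5 2 9 1 7 3)| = 8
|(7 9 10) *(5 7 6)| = 5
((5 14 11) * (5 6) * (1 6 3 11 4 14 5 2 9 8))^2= (14)(1 2 8 6 9)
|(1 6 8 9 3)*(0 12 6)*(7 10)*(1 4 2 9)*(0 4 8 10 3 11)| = |(0 12 6 10 7 3 8 1 4 2 9 11)| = 12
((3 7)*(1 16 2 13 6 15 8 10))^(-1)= (1 10 8 15 6 13 2 16)(3 7)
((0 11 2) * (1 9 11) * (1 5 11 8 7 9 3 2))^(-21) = ((0 5 11 1 3 2)(7 9 8))^(-21) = (0 1)(2 11)(3 5)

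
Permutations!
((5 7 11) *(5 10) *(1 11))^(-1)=(1 7 5 10 11)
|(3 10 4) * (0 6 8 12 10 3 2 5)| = |(0 6 8 12 10 4 2 5)| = 8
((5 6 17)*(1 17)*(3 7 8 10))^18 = ((1 17 5 6)(3 7 8 10))^18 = (1 5)(3 8)(6 17)(7 10)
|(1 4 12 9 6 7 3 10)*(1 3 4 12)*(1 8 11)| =8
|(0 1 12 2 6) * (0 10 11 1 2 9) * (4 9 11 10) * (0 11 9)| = 4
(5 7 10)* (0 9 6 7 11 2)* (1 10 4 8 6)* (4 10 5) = (0 9 1 5 11 2)(4 8 6 7 10) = [9, 5, 0, 3, 8, 11, 7, 10, 6, 1, 4, 2]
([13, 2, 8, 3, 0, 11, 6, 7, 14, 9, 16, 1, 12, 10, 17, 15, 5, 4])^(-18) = (0 1)(2 13)(4 11)(5 17)(8 10)(14 16)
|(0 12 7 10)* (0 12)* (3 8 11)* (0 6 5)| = |(0 6 5)(3 8 11)(7 10 12)| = 3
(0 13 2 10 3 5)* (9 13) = [9, 1, 10, 5, 4, 0, 6, 7, 8, 13, 3, 11, 12, 2] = (0 9 13 2 10 3 5)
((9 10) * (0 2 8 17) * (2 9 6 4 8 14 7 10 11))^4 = (0 14 4 9 7 8 11 10 17 2 6)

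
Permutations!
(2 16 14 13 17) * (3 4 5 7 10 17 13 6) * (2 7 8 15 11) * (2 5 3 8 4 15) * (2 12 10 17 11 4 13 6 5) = (2 16 14 5 13 6 8 12 10 11)(3 15 4)(7 17) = [0, 1, 16, 15, 3, 13, 8, 17, 12, 9, 11, 2, 10, 6, 5, 4, 14, 7]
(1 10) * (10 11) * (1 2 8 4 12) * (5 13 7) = (1 11 10 2 8 4 12)(5 13 7) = [0, 11, 8, 3, 12, 13, 6, 5, 4, 9, 2, 10, 1, 7]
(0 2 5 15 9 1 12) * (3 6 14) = (0 2 5 15 9 1 12)(3 6 14) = [2, 12, 5, 6, 4, 15, 14, 7, 8, 1, 10, 11, 0, 13, 3, 9]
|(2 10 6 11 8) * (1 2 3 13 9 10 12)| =21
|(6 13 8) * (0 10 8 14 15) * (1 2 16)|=21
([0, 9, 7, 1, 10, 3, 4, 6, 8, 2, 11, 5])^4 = (1 6 5 2 10)(3 7 11 9 4)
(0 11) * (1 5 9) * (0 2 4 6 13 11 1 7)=(0 1 5 9 7)(2 4 6 13 11)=[1, 5, 4, 3, 6, 9, 13, 0, 8, 7, 10, 2, 12, 11]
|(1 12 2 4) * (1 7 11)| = |(1 12 2 4 7 11)| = 6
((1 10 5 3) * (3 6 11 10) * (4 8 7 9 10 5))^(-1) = ((1 3)(4 8 7 9 10)(5 6 11))^(-1) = (1 3)(4 10 9 7 8)(5 11 6)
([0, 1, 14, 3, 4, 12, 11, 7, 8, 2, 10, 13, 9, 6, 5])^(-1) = (2 9 12 5 14)(6 13 11)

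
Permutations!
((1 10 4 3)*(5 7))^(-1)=((1 10 4 3)(5 7))^(-1)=(1 3 4 10)(5 7)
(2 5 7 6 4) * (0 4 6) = (0 4 2 5 7) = [4, 1, 5, 3, 2, 7, 6, 0]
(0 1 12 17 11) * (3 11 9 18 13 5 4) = [1, 12, 2, 11, 3, 4, 6, 7, 8, 18, 10, 0, 17, 5, 14, 15, 16, 9, 13] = (0 1 12 17 9 18 13 5 4 3 11)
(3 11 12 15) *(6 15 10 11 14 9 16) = (3 14 9 16 6 15)(10 11 12) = [0, 1, 2, 14, 4, 5, 15, 7, 8, 16, 11, 12, 10, 13, 9, 3, 6]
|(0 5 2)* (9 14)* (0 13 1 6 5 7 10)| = 30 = |(0 7 10)(1 6 5 2 13)(9 14)|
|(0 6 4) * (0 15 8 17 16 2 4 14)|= 6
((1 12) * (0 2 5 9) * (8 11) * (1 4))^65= ((0 2 5 9)(1 12 4)(8 11))^65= (0 2 5 9)(1 4 12)(8 11)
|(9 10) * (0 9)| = 3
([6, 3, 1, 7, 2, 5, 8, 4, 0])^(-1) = [8, 2, 4, 1, 7, 5, 0, 3, 6]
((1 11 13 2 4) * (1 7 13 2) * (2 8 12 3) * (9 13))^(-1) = (1 13 9 7 4 2 3 12 8 11)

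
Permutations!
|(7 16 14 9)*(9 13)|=|(7 16 14 13 9)|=5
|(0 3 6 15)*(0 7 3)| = |(3 6 15 7)| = 4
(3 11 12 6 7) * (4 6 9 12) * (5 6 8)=[0, 1, 2, 11, 8, 6, 7, 3, 5, 12, 10, 4, 9]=(3 11 4 8 5 6 7)(9 12)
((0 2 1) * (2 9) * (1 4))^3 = ((0 9 2 4 1))^3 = (0 4 9 1 2)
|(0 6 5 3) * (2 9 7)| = 12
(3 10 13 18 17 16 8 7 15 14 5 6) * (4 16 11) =(3 10 13 18 17 11 4 16 8 7 15 14 5 6) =[0, 1, 2, 10, 16, 6, 3, 15, 7, 9, 13, 4, 12, 18, 5, 14, 8, 11, 17]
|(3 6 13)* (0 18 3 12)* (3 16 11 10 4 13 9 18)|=|(0 3 6 9 18 16 11 10 4 13 12)|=11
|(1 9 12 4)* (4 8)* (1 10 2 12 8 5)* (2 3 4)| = 6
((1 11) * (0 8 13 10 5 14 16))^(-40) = ((0 8 13 10 5 14 16)(1 11))^(-40) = (0 13 5 16 8 10 14)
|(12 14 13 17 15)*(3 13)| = |(3 13 17 15 12 14)| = 6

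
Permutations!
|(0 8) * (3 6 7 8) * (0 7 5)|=4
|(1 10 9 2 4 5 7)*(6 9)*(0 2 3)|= 10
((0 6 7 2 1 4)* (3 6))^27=((0 3 6 7 2 1 4))^27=(0 4 1 2 7 6 3)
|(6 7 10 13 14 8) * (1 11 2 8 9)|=10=|(1 11 2 8 6 7 10 13 14 9)|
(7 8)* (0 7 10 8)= (0 7)(8 10)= [7, 1, 2, 3, 4, 5, 6, 0, 10, 9, 8]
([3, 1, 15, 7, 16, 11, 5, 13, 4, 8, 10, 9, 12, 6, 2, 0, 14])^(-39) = [13, 1, 3, 6, 2, 8, 9, 5, 14, 16, 10, 4, 12, 11, 0, 7, 15]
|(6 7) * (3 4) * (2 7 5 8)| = 10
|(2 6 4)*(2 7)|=|(2 6 4 7)|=4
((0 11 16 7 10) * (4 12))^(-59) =(0 11 16 7 10)(4 12)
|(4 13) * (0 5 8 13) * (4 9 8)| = |(0 5 4)(8 13 9)| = 3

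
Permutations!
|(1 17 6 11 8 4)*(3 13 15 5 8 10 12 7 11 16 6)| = |(1 17 3 13 15 5 8 4)(6 16)(7 11 10 12)| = 8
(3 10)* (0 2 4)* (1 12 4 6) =[2, 12, 6, 10, 0, 5, 1, 7, 8, 9, 3, 11, 4] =(0 2 6 1 12 4)(3 10)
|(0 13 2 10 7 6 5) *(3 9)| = 14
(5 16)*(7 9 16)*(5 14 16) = (5 7 9)(14 16) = [0, 1, 2, 3, 4, 7, 6, 9, 8, 5, 10, 11, 12, 13, 16, 15, 14]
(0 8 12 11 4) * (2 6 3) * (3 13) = (0 8 12 11 4)(2 6 13 3) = [8, 1, 6, 2, 0, 5, 13, 7, 12, 9, 10, 4, 11, 3]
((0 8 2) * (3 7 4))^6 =((0 8 2)(3 7 4))^6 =(8)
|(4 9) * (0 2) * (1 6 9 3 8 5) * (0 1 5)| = |(0 2 1 6 9 4 3 8)| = 8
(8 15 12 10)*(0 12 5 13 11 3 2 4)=[12, 1, 4, 2, 0, 13, 6, 7, 15, 9, 8, 3, 10, 11, 14, 5]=(0 12 10 8 15 5 13 11 3 2 4)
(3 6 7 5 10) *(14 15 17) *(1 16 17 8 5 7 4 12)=[0, 16, 2, 6, 12, 10, 4, 7, 5, 9, 3, 11, 1, 13, 15, 8, 17, 14]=(1 16 17 14 15 8 5 10 3 6 4 12)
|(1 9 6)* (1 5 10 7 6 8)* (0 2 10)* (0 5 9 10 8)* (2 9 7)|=4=|(0 9)(1 10 2 8)(6 7)|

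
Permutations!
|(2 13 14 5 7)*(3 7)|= |(2 13 14 5 3 7)|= 6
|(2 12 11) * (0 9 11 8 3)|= |(0 9 11 2 12 8 3)|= 7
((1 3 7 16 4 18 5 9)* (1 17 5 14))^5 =(1 18 16 3 14 4 7)(5 17 9)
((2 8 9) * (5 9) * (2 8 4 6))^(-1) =((2 4 6)(5 9 8))^(-1) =(2 6 4)(5 8 9)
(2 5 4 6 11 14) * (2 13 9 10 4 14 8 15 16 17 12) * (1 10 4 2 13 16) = (1 10 2 5 14 16 17 12 13 9 4 6 11 8 15) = [0, 10, 5, 3, 6, 14, 11, 7, 15, 4, 2, 8, 13, 9, 16, 1, 17, 12]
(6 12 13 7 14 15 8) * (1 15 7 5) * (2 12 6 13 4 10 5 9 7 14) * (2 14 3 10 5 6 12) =(1 15 8 13 9 7 14 3 10 6 12 4 5) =[0, 15, 2, 10, 5, 1, 12, 14, 13, 7, 6, 11, 4, 9, 3, 8]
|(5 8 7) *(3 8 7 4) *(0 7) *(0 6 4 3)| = 10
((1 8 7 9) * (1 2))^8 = ((1 8 7 9 2))^8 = (1 9 8 2 7)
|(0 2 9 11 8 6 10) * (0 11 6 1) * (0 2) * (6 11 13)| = 15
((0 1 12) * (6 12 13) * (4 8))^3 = (0 6 1 12 13)(4 8) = ((0 1 13 6 12)(4 8))^3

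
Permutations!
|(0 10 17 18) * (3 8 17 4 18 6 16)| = |(0 10 4 18)(3 8 17 6 16)| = 20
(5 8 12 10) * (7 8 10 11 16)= (5 10)(7 8 12 11 16)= [0, 1, 2, 3, 4, 10, 6, 8, 12, 9, 5, 16, 11, 13, 14, 15, 7]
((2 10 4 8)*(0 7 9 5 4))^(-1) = (0 10 2 8 4 5 9 7)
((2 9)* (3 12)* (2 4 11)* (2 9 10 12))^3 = ((2 10 12 3)(4 11 9))^3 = (2 3 12 10)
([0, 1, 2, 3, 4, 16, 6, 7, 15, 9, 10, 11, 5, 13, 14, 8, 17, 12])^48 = [0, 1, 2, 3, 4, 5, 6, 7, 8, 9, 10, 11, 12, 13, 14, 15, 16, 17]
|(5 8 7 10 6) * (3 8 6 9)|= 10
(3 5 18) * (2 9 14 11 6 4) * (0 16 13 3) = (0 16 13 3 5 18)(2 9 14 11 6 4) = [16, 1, 9, 5, 2, 18, 4, 7, 8, 14, 10, 6, 12, 3, 11, 15, 13, 17, 0]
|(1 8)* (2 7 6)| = |(1 8)(2 7 6)| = 6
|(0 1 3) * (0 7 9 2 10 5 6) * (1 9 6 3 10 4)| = |(0 9 2 4 1 10 5 3 7 6)| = 10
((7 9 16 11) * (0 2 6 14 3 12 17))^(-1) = ((0 2 6 14 3 12 17)(7 9 16 11))^(-1) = (0 17 12 3 14 6 2)(7 11 16 9)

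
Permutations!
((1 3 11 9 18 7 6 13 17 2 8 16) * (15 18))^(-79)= (1 16 8 2 17 13 6 7 18 15 9 11 3)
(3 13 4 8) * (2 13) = [0, 1, 13, 2, 8, 5, 6, 7, 3, 9, 10, 11, 12, 4] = (2 13 4 8 3)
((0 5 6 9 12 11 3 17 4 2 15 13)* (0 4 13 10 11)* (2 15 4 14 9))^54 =(0 9 13 3 10 4 6)(2 5 12 14 17 11 15)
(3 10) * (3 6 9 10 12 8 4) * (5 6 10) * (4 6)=(3 12 8 6 9 5 4)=[0, 1, 2, 12, 3, 4, 9, 7, 6, 5, 10, 11, 8]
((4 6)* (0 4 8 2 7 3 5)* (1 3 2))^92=((0 4 6 8 1 3 5)(2 7))^92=(0 4 6 8 1 3 5)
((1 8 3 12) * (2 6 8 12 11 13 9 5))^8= ((1 12)(2 6 8 3 11 13 9 5))^8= (13)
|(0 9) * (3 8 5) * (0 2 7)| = |(0 9 2 7)(3 8 5)| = 12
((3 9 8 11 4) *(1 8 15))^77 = ((1 8 11 4 3 9 15))^77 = (15)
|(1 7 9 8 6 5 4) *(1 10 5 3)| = 6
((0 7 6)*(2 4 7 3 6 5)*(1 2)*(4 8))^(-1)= (0 6 3)(1 5 7 4 8 2)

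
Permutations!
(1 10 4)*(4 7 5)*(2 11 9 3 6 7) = (1 10 2 11 9 3 6 7 5 4) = [0, 10, 11, 6, 1, 4, 7, 5, 8, 3, 2, 9]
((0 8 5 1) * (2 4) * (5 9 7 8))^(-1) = (0 1 5)(2 4)(7 9 8)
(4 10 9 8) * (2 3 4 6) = (2 3 4 10 9 8 6) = [0, 1, 3, 4, 10, 5, 2, 7, 6, 8, 9]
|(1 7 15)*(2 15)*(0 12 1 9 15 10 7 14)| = 12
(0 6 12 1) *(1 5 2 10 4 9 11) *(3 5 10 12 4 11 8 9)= [6, 0, 12, 5, 3, 2, 4, 7, 9, 8, 11, 1, 10]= (0 6 4 3 5 2 12 10 11 1)(8 9)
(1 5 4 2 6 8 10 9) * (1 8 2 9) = (1 5 4 9 8 10)(2 6) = [0, 5, 6, 3, 9, 4, 2, 7, 10, 8, 1]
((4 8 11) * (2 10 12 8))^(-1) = ((2 10 12 8 11 4))^(-1) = (2 4 11 8 12 10)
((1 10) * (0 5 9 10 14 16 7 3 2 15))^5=(0 14 15 1 2 10 3 9 7 5 16)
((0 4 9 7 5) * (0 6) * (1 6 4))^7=((0 1 6)(4 9 7 5))^7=(0 1 6)(4 5 7 9)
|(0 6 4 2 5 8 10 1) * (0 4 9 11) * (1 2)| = |(0 6 9 11)(1 4)(2 5 8 10)| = 4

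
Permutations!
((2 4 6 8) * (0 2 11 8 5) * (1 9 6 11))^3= (0 11 9)(1 5 4)(2 8 6)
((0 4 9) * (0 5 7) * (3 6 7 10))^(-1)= (0 7 6 3 10 5 9 4)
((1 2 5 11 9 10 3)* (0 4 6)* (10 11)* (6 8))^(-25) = (0 6 8 4)(9 11) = ((0 4 8 6)(1 2 5 10 3)(9 11))^(-25)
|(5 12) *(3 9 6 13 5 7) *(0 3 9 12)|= 8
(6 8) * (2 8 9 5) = (2 8 6 9 5) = [0, 1, 8, 3, 4, 2, 9, 7, 6, 5]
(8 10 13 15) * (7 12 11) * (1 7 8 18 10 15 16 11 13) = (1 7 12 13 16 11 8 15 18 10) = [0, 7, 2, 3, 4, 5, 6, 12, 15, 9, 1, 8, 13, 16, 14, 18, 11, 17, 10]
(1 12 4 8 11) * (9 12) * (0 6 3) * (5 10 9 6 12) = (0 12 4 8 11 1 6 3)(5 10 9) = [12, 6, 2, 0, 8, 10, 3, 7, 11, 5, 9, 1, 4]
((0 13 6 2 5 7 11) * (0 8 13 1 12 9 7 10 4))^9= ((0 1 12 9 7 11 8 13 6 2 5 10 4))^9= (0 2 11 1 5 8 12 10 13 9 4 6 7)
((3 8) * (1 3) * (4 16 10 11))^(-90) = ((1 3 8)(4 16 10 11))^(-90) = (4 10)(11 16)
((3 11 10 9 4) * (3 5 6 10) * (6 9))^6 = ((3 11)(4 5 9)(6 10))^6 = (11)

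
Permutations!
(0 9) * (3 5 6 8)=(0 9)(3 5 6 8)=[9, 1, 2, 5, 4, 6, 8, 7, 3, 0]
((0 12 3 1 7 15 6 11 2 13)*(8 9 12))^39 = (0 12 7 11)(1 6 13 9)(2 8 3 15)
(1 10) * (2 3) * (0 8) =(0 8)(1 10)(2 3) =[8, 10, 3, 2, 4, 5, 6, 7, 0, 9, 1]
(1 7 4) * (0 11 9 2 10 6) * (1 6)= (0 11 9 2 10 1 7 4 6)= [11, 7, 10, 3, 6, 5, 0, 4, 8, 2, 1, 9]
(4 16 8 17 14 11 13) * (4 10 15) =(4 16 8 17 14 11 13 10 15) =[0, 1, 2, 3, 16, 5, 6, 7, 17, 9, 15, 13, 12, 10, 11, 4, 8, 14]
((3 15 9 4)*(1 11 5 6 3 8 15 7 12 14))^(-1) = (1 14 12 7 3 6 5 11)(4 9 15 8)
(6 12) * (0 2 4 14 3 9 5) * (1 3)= (0 2 4 14 1 3 9 5)(6 12)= [2, 3, 4, 9, 14, 0, 12, 7, 8, 5, 10, 11, 6, 13, 1]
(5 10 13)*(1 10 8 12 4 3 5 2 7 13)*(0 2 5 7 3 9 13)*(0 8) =(0 2 3 7 8 12 4 9 13 5)(1 10) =[2, 10, 3, 7, 9, 0, 6, 8, 12, 13, 1, 11, 4, 5]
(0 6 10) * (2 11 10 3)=(0 6 3 2 11 10)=[6, 1, 11, 2, 4, 5, 3, 7, 8, 9, 0, 10]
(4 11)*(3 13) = (3 13)(4 11) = [0, 1, 2, 13, 11, 5, 6, 7, 8, 9, 10, 4, 12, 3]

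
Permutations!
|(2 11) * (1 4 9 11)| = 5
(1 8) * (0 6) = (0 6)(1 8) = [6, 8, 2, 3, 4, 5, 0, 7, 1]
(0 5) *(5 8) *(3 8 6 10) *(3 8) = (0 6 10 8 5) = [6, 1, 2, 3, 4, 0, 10, 7, 5, 9, 8]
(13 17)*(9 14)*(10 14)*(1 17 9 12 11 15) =(1 17 13 9 10 14 12 11 15) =[0, 17, 2, 3, 4, 5, 6, 7, 8, 10, 14, 15, 11, 9, 12, 1, 16, 13]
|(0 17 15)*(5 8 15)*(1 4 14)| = |(0 17 5 8 15)(1 4 14)| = 15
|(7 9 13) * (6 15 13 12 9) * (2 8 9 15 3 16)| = 10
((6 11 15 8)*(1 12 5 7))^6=(1 5)(6 15)(7 12)(8 11)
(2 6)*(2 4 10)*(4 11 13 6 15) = [0, 1, 15, 3, 10, 5, 11, 7, 8, 9, 2, 13, 12, 6, 14, 4] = (2 15 4 10)(6 11 13)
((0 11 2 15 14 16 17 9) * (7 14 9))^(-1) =(0 9 15 2 11)(7 17 16 14)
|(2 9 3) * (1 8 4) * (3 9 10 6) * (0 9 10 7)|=|(0 9 10 6 3 2 7)(1 8 4)|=21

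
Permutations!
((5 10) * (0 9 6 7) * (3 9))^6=((0 3 9 6 7)(5 10))^6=(10)(0 3 9 6 7)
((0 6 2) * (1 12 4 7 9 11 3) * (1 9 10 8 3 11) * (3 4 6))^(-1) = ((0 3 9 1 12 6 2)(4 7 10 8))^(-1) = (0 2 6 12 1 9 3)(4 8 10 7)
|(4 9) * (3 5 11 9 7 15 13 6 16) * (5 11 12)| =18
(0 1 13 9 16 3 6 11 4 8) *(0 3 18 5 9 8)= (0 1 13 8 3 6 11 4)(5 9 16 18)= [1, 13, 2, 6, 0, 9, 11, 7, 3, 16, 10, 4, 12, 8, 14, 15, 18, 17, 5]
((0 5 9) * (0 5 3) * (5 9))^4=(9)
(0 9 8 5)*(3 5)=(0 9 8 3 5)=[9, 1, 2, 5, 4, 0, 6, 7, 3, 8]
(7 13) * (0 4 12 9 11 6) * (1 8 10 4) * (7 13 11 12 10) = [1, 8, 2, 3, 10, 5, 0, 11, 7, 12, 4, 6, 9, 13] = (13)(0 1 8 7 11 6)(4 10)(9 12)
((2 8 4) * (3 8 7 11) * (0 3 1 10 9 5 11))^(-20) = (11)(0 2 8)(3 7 4)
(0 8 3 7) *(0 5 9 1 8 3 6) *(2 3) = (0 2 3 7 5 9 1 8 6) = [2, 8, 3, 7, 4, 9, 0, 5, 6, 1]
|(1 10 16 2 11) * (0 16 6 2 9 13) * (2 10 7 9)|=|(0 16 2 11 1 7 9 13)(6 10)|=8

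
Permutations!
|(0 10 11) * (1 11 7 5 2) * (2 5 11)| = |(0 10 7 11)(1 2)| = 4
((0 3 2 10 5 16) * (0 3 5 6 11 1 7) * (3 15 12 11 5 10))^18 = ((0 10 6 5 16 15 12 11 1 7)(2 3))^18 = (0 1 12 16 6)(5 10 7 11 15)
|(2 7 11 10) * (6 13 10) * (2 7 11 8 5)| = |(2 11 6 13 10 7 8 5)| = 8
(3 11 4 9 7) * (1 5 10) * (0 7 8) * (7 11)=[11, 5, 2, 7, 9, 10, 6, 3, 0, 8, 1, 4]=(0 11 4 9 8)(1 5 10)(3 7)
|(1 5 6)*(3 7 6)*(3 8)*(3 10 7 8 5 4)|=7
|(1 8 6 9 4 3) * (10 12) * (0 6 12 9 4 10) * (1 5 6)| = |(0 1 8 12)(3 5 6 4)(9 10)| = 4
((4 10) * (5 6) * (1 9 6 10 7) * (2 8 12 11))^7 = (2 11 12 8)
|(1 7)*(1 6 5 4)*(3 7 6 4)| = 6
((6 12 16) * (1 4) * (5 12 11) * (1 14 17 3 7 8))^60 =((1 4 14 17 3 7 8)(5 12 16 6 11))^60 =(1 3 4 7 14 8 17)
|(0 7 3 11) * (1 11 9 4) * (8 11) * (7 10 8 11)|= 9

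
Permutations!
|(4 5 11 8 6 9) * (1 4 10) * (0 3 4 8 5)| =30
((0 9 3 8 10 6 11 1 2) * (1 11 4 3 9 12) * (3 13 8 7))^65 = ((0 12 1 2)(3 7)(4 13 8 10 6))^65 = (13)(0 12 1 2)(3 7)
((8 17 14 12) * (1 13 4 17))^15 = (1 13 4 17 14 12 8) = ((1 13 4 17 14 12 8))^15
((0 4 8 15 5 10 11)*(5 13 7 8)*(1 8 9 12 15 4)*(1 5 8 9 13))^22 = (0 10)(1 12)(5 11)(9 15)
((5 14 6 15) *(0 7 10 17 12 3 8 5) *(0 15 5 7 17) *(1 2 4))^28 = (17)(1 2 4)(5 14 6)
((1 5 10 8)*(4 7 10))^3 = (1 7)(4 8)(5 10)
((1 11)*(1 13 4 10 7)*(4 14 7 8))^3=(1 14 11 7 13)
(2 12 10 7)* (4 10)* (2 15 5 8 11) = (2 12 4 10 7 15 5 8 11) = [0, 1, 12, 3, 10, 8, 6, 15, 11, 9, 7, 2, 4, 13, 14, 5]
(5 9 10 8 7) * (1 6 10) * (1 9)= (1 6 10 8 7 5)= [0, 6, 2, 3, 4, 1, 10, 5, 7, 9, 8]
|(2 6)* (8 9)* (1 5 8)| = 4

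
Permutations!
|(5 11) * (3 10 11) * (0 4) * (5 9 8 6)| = 14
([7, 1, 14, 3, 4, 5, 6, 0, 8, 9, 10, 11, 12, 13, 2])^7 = (0 7)(2 14)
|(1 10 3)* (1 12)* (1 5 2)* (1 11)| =|(1 10 3 12 5 2 11)| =7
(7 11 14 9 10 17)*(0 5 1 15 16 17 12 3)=(0 5 1 15 16 17 7 11 14 9 10 12 3)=[5, 15, 2, 0, 4, 1, 6, 11, 8, 10, 12, 14, 3, 13, 9, 16, 17, 7]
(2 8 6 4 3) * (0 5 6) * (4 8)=(0 5 6 8)(2 4 3)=[5, 1, 4, 2, 3, 6, 8, 7, 0]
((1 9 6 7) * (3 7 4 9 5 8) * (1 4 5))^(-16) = ((3 7 4 9 6 5 8))^(-16) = (3 5 9 7 8 6 4)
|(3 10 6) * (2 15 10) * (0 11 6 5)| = |(0 11 6 3 2 15 10 5)| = 8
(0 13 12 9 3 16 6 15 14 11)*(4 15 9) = (0 13 12 4 15 14 11)(3 16 6 9) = [13, 1, 2, 16, 15, 5, 9, 7, 8, 3, 10, 0, 4, 12, 11, 14, 6]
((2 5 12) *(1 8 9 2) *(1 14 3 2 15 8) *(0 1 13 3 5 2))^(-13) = (0 3 13 1)(5 14 12)(8 15 9)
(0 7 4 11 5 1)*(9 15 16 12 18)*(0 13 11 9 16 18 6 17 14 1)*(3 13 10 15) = (0 7 4 9 3 13 11 5)(1 10 15 18 16 12 6 17 14) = [7, 10, 2, 13, 9, 0, 17, 4, 8, 3, 15, 5, 6, 11, 1, 18, 12, 14, 16]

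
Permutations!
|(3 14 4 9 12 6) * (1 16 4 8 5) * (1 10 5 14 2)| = 8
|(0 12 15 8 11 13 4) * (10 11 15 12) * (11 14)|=|(0 10 14 11 13 4)(8 15)|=6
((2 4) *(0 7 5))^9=(7)(2 4)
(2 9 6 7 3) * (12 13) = (2 9 6 7 3)(12 13) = [0, 1, 9, 2, 4, 5, 7, 3, 8, 6, 10, 11, 13, 12]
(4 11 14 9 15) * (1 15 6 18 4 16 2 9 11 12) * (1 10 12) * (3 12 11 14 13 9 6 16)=(1 15 3 12 10 11 13 9 16 2 6 18 4)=[0, 15, 6, 12, 1, 5, 18, 7, 8, 16, 11, 13, 10, 9, 14, 3, 2, 17, 4]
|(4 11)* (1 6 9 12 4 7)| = 7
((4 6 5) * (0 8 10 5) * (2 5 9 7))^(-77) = (0 7 6 9 4 10 5 8 2)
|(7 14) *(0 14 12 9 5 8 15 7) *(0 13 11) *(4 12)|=28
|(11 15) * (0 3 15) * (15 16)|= 5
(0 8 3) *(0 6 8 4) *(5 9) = (0 4)(3 6 8)(5 9) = [4, 1, 2, 6, 0, 9, 8, 7, 3, 5]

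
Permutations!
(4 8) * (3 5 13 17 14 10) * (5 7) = (3 7 5 13 17 14 10)(4 8) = [0, 1, 2, 7, 8, 13, 6, 5, 4, 9, 3, 11, 12, 17, 10, 15, 16, 14]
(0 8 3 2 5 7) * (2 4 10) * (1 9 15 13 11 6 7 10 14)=(0 8 3 4 14 1 9 15 13 11 6 7)(2 5 10)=[8, 9, 5, 4, 14, 10, 7, 0, 3, 15, 2, 6, 12, 11, 1, 13]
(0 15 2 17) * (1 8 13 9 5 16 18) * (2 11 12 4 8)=[15, 2, 17, 3, 8, 16, 6, 7, 13, 5, 10, 12, 4, 9, 14, 11, 18, 0, 1]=(0 15 11 12 4 8 13 9 5 16 18 1 2 17)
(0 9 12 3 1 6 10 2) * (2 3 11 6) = [9, 2, 0, 1, 4, 5, 10, 7, 8, 12, 3, 6, 11] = (0 9 12 11 6 10 3 1 2)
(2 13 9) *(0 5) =(0 5)(2 13 9) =[5, 1, 13, 3, 4, 0, 6, 7, 8, 2, 10, 11, 12, 9]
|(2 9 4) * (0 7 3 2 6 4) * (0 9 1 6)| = |(9)(0 7 3 2 1 6 4)| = 7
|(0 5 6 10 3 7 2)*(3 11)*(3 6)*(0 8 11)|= 9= |(0 5 3 7 2 8 11 6 10)|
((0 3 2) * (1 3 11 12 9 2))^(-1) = (0 2 9 12 11)(1 3)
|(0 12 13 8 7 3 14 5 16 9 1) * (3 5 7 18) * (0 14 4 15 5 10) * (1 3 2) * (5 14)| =16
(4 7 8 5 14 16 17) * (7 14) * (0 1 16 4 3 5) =(0 1 16 17 3 5 7 8)(4 14) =[1, 16, 2, 5, 14, 7, 6, 8, 0, 9, 10, 11, 12, 13, 4, 15, 17, 3]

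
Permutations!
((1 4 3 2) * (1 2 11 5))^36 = ((1 4 3 11 5))^36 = (1 4 3 11 5)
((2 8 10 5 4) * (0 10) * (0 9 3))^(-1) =((0 10 5 4 2 8 9 3))^(-1) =(0 3 9 8 2 4 5 10)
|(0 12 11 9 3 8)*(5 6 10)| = 6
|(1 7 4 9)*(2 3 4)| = 6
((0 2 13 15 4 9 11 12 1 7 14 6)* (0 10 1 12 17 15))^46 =(0 2 13)(1 7 14 6 10)(4 9 11 17 15) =((0 2 13)(1 7 14 6 10)(4 9 11 17 15))^46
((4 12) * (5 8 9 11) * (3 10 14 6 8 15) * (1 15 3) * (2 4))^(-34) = (15)(2 12 4)(3 11 8 14)(5 9 6 10)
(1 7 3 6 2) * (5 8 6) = [0, 7, 1, 5, 4, 8, 2, 3, 6] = (1 7 3 5 8 6 2)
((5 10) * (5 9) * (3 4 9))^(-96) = ((3 4 9 5 10))^(-96) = (3 10 5 9 4)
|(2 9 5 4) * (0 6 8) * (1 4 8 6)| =|(0 1 4 2 9 5 8)| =7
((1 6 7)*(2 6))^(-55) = (1 2 6 7)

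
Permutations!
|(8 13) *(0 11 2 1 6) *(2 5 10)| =14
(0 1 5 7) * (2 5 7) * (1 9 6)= (0 9 6 1 7)(2 5)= [9, 7, 5, 3, 4, 2, 1, 0, 8, 6]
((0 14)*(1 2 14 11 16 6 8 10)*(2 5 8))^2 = ((0 11 16 6 2 14)(1 5 8 10))^2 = (0 16 2)(1 8)(5 10)(6 14 11)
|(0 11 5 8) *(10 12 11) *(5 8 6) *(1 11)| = 6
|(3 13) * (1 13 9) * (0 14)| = 4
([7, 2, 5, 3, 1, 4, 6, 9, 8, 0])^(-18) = (9)(1 5)(2 4)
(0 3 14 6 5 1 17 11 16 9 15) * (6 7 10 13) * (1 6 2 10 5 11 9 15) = [3, 17, 10, 14, 4, 6, 11, 5, 8, 1, 13, 16, 12, 2, 7, 0, 15, 9] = (0 3 14 7 5 6 11 16 15)(1 17 9)(2 10 13)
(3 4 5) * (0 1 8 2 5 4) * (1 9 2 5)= (0 9 2 1 8 5 3)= [9, 8, 1, 0, 4, 3, 6, 7, 5, 2]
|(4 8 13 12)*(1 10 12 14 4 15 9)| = 20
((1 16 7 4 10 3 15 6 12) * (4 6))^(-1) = ((1 16 7 6 12)(3 15 4 10))^(-1) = (1 12 6 7 16)(3 10 4 15)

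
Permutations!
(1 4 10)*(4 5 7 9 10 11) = (1 5 7 9 10)(4 11) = [0, 5, 2, 3, 11, 7, 6, 9, 8, 10, 1, 4]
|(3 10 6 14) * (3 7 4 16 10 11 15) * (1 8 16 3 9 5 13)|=14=|(1 8 16 10 6 14 7 4 3 11 15 9 5 13)|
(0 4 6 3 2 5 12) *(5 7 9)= (0 4 6 3 2 7 9 5 12)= [4, 1, 7, 2, 6, 12, 3, 9, 8, 5, 10, 11, 0]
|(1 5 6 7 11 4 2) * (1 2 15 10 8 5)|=8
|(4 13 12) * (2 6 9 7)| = |(2 6 9 7)(4 13 12)| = 12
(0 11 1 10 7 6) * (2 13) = (0 11 1 10 7 6)(2 13) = [11, 10, 13, 3, 4, 5, 0, 6, 8, 9, 7, 1, 12, 2]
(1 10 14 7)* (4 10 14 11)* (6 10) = (1 14 7)(4 6 10 11) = [0, 14, 2, 3, 6, 5, 10, 1, 8, 9, 11, 4, 12, 13, 7]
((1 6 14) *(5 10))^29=((1 6 14)(5 10))^29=(1 14 6)(5 10)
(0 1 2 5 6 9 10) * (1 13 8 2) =[13, 1, 5, 3, 4, 6, 9, 7, 2, 10, 0, 11, 12, 8] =(0 13 8 2 5 6 9 10)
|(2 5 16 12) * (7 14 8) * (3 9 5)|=6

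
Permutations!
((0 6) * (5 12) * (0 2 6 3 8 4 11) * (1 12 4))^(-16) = ((0 3 8 1 12 5 4 11)(2 6))^(-16) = (12)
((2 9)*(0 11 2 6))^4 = (0 6 9 2 11)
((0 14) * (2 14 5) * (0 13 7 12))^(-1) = (0 12 7 13 14 2 5)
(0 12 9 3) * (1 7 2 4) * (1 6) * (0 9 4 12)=(1 7 2 12 4 6)(3 9)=[0, 7, 12, 9, 6, 5, 1, 2, 8, 3, 10, 11, 4]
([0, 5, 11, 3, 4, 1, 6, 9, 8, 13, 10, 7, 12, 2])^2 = (2 7 13 11 9)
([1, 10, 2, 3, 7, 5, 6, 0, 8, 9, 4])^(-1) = [7, 0, 2, 3, 10, 5, 6, 4, 8, 9, 1]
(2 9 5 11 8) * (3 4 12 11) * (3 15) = [0, 1, 9, 4, 12, 15, 6, 7, 2, 5, 10, 8, 11, 13, 14, 3] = (2 9 5 15 3 4 12 11 8)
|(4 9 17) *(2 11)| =|(2 11)(4 9 17)| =6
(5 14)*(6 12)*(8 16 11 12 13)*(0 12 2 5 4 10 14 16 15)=(0 12 6 13 8 15)(2 5 16 11)(4 10 14)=[12, 1, 5, 3, 10, 16, 13, 7, 15, 9, 14, 2, 6, 8, 4, 0, 11]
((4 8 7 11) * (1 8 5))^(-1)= ((1 8 7 11 4 5))^(-1)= (1 5 4 11 7 8)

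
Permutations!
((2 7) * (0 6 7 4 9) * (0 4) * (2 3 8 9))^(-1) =(0 2 4 9 8 3 7 6) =((0 6 7 3 8 9 4 2))^(-1)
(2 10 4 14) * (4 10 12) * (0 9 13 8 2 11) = (0 9 13 8 2 12 4 14 11) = [9, 1, 12, 3, 14, 5, 6, 7, 2, 13, 10, 0, 4, 8, 11]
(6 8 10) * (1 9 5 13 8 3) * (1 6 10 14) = [0, 9, 2, 6, 4, 13, 3, 7, 14, 5, 10, 11, 12, 8, 1] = (1 9 5 13 8 14)(3 6)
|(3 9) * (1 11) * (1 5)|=|(1 11 5)(3 9)|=6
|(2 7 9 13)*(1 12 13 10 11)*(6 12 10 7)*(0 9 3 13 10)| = 11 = |(0 9 7 3 13 2 6 12 10 11 1)|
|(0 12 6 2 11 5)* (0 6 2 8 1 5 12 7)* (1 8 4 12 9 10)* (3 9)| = 10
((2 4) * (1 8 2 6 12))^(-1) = (1 12 6 4 2 8)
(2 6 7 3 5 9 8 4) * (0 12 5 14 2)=(0 12 5 9 8 4)(2 6 7 3 14)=[12, 1, 6, 14, 0, 9, 7, 3, 4, 8, 10, 11, 5, 13, 2]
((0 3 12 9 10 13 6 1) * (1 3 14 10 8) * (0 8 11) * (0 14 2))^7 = (0 2)(1 8)(3 6 13 10 14 11 9 12)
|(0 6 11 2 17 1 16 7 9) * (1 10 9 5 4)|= 35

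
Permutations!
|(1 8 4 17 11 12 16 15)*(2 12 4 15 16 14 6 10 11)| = 24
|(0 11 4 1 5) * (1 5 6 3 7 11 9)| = |(0 9 1 6 3 7 11 4 5)| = 9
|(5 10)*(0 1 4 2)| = 4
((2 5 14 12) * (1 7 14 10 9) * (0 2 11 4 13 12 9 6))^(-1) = ((0 2 5 10 6)(1 7 14 9)(4 13 12 11))^(-1) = (0 6 10 5 2)(1 9 14 7)(4 11 12 13)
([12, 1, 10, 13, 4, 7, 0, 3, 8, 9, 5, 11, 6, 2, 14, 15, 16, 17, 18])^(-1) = (18)(0 6 12)(2 13 3 7 5 10)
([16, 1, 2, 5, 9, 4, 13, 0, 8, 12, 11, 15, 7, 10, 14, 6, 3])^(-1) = (0 7 12 9 4 5 3 16)(6 15 11 10 13)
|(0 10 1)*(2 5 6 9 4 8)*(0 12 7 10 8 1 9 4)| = |(0 8 2 5 6 4 1 12 7 10 9)| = 11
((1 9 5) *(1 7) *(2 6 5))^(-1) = (1 7 5 6 2 9)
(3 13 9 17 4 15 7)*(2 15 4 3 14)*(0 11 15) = (0 11 15 7 14 2)(3 13 9 17) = [11, 1, 0, 13, 4, 5, 6, 14, 8, 17, 10, 15, 12, 9, 2, 7, 16, 3]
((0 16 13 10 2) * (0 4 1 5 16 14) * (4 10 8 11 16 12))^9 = (0 14)(1 5 12 4)(2 10)(8 11 16 13)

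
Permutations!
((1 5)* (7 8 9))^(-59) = (1 5)(7 8 9)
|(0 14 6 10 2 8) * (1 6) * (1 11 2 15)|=20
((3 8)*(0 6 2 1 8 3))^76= (0 6 2 1 8)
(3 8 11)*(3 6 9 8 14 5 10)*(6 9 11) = (3 14 5 10)(6 11 9 8) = [0, 1, 2, 14, 4, 10, 11, 7, 6, 8, 3, 9, 12, 13, 5]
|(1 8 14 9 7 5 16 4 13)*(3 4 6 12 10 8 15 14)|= 14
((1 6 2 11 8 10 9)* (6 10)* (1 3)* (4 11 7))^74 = ((1 10 9 3)(2 7 4 11 8 6))^74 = (1 9)(2 4 8)(3 10)(6 7 11)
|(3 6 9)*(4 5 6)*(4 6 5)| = |(3 6 9)| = 3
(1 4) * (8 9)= [0, 4, 2, 3, 1, 5, 6, 7, 9, 8]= (1 4)(8 9)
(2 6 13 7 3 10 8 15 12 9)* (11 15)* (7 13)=[0, 1, 6, 10, 4, 5, 7, 3, 11, 2, 8, 15, 9, 13, 14, 12]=(2 6 7 3 10 8 11 15 12 9)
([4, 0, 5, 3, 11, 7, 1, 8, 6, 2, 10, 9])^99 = [1, 6, 9, 3, 0, 2, 8, 5, 7, 11, 10, 4]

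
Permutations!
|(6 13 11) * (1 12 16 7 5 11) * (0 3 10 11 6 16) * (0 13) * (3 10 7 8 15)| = 30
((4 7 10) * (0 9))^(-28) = (4 10 7)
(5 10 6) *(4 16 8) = (4 16 8)(5 10 6) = [0, 1, 2, 3, 16, 10, 5, 7, 4, 9, 6, 11, 12, 13, 14, 15, 8]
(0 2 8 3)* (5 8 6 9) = (0 2 6 9 5 8 3) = [2, 1, 6, 0, 4, 8, 9, 7, 3, 5]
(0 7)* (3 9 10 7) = (0 3 9 10 7) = [3, 1, 2, 9, 4, 5, 6, 0, 8, 10, 7]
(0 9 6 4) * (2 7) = (0 9 6 4)(2 7) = [9, 1, 7, 3, 0, 5, 4, 2, 8, 6]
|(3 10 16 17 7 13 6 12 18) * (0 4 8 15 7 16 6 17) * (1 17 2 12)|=15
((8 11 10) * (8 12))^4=((8 11 10 12))^4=(12)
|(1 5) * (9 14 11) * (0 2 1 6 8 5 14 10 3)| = 24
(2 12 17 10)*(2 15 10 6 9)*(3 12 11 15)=(2 11 15 10 3 12 17 6 9)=[0, 1, 11, 12, 4, 5, 9, 7, 8, 2, 3, 15, 17, 13, 14, 10, 16, 6]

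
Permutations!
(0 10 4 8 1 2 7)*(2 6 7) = (0 10 4 8 1 6 7) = [10, 6, 2, 3, 8, 5, 7, 0, 1, 9, 4]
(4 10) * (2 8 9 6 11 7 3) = (2 8 9 6 11 7 3)(4 10) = [0, 1, 8, 2, 10, 5, 11, 3, 9, 6, 4, 7]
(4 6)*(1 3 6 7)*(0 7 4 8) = [7, 3, 2, 6, 4, 5, 8, 1, 0] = (0 7 1 3 6 8)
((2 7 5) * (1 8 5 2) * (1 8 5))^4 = (1 5 8)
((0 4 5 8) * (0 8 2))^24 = ((8)(0 4 5 2))^24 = (8)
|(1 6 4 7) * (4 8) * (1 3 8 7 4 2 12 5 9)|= 9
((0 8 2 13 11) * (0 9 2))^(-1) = (0 8)(2 9 11 13)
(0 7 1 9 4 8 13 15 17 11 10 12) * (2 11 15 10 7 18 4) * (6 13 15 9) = (0 18 4 8 15 17 9 2 11 7 1 6 13 10 12) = [18, 6, 11, 3, 8, 5, 13, 1, 15, 2, 12, 7, 0, 10, 14, 17, 16, 9, 4]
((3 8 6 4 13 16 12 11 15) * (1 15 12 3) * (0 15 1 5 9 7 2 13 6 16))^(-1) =((0 15 5 9 7 2 13)(3 8 16)(4 6)(11 12))^(-1) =(0 13 2 7 9 5 15)(3 16 8)(4 6)(11 12)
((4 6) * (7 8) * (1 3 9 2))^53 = (1 3 9 2)(4 6)(7 8) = ((1 3 9 2)(4 6)(7 8))^53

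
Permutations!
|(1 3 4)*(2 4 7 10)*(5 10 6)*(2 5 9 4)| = 6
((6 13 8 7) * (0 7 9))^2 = ((0 7 6 13 8 9))^2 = (0 6 8)(7 13 9)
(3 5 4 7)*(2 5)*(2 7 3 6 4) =(2 5)(3 7 6 4) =[0, 1, 5, 7, 3, 2, 4, 6]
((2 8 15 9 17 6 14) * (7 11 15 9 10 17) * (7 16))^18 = (2 10 16 14 15 9 6 11 8 17 7)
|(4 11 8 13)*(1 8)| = 5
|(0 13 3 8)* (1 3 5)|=6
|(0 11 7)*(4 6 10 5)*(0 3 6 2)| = 9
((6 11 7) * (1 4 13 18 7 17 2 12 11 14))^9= (1 13 7 14 4 18 6)(2 12 11 17)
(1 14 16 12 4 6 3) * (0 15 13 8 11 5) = (0 15 13 8 11 5)(1 14 16 12 4 6 3) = [15, 14, 2, 1, 6, 0, 3, 7, 11, 9, 10, 5, 4, 8, 16, 13, 12]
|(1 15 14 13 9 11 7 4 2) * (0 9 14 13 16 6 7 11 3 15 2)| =10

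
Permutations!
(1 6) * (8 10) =(1 6)(8 10) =[0, 6, 2, 3, 4, 5, 1, 7, 10, 9, 8]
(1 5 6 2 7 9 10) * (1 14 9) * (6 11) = (1 5 11 6 2 7)(9 10 14) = [0, 5, 7, 3, 4, 11, 2, 1, 8, 10, 14, 6, 12, 13, 9]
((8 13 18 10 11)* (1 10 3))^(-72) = ((1 10 11 8 13 18 3))^(-72) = (1 18 8 10 3 13 11)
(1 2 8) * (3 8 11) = (1 2 11 3 8) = [0, 2, 11, 8, 4, 5, 6, 7, 1, 9, 10, 3]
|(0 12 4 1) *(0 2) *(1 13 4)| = 4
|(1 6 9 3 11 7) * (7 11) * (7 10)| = 6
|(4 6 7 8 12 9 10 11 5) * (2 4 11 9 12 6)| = 6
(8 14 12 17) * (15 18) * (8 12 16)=(8 14 16)(12 17)(15 18)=[0, 1, 2, 3, 4, 5, 6, 7, 14, 9, 10, 11, 17, 13, 16, 18, 8, 12, 15]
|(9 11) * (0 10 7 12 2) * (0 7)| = |(0 10)(2 7 12)(9 11)| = 6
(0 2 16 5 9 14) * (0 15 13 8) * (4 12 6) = [2, 1, 16, 3, 12, 9, 4, 7, 0, 14, 10, 11, 6, 8, 15, 13, 5] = (0 2 16 5 9 14 15 13 8)(4 12 6)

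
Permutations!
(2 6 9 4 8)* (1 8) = [0, 8, 6, 3, 1, 5, 9, 7, 2, 4] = (1 8 2 6 9 4)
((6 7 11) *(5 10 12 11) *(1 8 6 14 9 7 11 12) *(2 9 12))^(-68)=(1 5 9 12 11 8 10 7 2 14 6)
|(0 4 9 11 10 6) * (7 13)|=6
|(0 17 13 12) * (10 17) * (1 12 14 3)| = |(0 10 17 13 14 3 1 12)| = 8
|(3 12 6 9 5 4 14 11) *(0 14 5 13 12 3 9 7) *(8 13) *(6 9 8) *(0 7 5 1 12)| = |(0 14 11 8 13)(1 12 9 6 5 4)| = 30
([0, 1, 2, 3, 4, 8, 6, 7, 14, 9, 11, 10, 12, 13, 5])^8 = (5 14 8)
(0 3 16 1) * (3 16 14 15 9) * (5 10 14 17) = (0 16 1)(3 17 5 10 14 15 9) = [16, 0, 2, 17, 4, 10, 6, 7, 8, 3, 14, 11, 12, 13, 15, 9, 1, 5]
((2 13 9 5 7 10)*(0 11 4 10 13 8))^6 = (5 13)(7 9)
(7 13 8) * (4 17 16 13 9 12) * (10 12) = (4 17 16 13 8 7 9 10 12) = [0, 1, 2, 3, 17, 5, 6, 9, 7, 10, 12, 11, 4, 8, 14, 15, 13, 16]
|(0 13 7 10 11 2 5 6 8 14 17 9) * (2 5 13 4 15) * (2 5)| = 45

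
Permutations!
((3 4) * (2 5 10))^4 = (2 5 10)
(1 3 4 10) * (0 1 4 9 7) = (0 1 3 9 7)(4 10) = [1, 3, 2, 9, 10, 5, 6, 0, 8, 7, 4]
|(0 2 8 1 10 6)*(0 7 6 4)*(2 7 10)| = 15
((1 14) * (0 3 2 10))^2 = (14)(0 2)(3 10)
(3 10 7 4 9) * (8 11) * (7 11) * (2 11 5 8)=(2 11)(3 10 5 8 7 4 9)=[0, 1, 11, 10, 9, 8, 6, 4, 7, 3, 5, 2]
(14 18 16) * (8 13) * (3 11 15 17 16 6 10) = (3 11 15 17 16 14 18 6 10)(8 13) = [0, 1, 2, 11, 4, 5, 10, 7, 13, 9, 3, 15, 12, 8, 18, 17, 14, 16, 6]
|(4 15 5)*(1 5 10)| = |(1 5 4 15 10)| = 5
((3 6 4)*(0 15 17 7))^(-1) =(0 7 17 15)(3 4 6)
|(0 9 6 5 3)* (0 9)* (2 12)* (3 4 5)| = |(2 12)(3 9 6)(4 5)| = 6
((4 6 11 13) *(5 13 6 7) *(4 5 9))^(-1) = (4 9 7)(5 13)(6 11)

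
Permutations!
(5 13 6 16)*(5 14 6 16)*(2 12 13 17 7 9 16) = [0, 1, 12, 3, 4, 17, 5, 9, 8, 16, 10, 11, 13, 2, 6, 15, 14, 7] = (2 12 13)(5 17 7 9 16 14 6)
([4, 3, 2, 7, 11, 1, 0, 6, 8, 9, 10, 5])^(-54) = (0 11 1 7)(3 6 4 5)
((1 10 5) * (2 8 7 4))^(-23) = (1 10 5)(2 8 7 4)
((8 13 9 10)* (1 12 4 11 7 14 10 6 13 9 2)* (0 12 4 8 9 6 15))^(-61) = ((0 12 8 6 13 2 1 4 11 7 14 10 9 15))^(-61) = (0 7 13 15 11 6 9 4 8 10 1 12 14 2)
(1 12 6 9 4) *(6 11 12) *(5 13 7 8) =(1 6 9 4)(5 13 7 8)(11 12) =[0, 6, 2, 3, 1, 13, 9, 8, 5, 4, 10, 12, 11, 7]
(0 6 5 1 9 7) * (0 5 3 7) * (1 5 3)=[6, 9, 2, 7, 4, 5, 1, 3, 8, 0]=(0 6 1 9)(3 7)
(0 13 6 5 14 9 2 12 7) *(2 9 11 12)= (0 13 6 5 14 11 12 7)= [13, 1, 2, 3, 4, 14, 5, 0, 8, 9, 10, 12, 7, 6, 11]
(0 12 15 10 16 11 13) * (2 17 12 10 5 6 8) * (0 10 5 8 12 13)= (0 5 6 12 15 8 2 17 13 10 16 11)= [5, 1, 17, 3, 4, 6, 12, 7, 2, 9, 16, 0, 15, 10, 14, 8, 11, 13]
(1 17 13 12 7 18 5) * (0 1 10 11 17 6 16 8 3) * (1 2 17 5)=(0 2 17 13 12 7 18 1 6 16 8 3)(5 10 11)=[2, 6, 17, 0, 4, 10, 16, 18, 3, 9, 11, 5, 7, 12, 14, 15, 8, 13, 1]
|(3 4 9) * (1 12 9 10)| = 6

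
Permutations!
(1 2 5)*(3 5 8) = [0, 2, 8, 5, 4, 1, 6, 7, 3] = (1 2 8 3 5)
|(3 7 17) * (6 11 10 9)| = 12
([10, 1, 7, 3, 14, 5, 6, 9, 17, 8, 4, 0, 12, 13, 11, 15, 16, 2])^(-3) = (0 4 11 10 14)(2 9 17 7 8)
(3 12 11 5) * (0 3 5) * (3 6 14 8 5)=(0 6 14 8 5 3 12 11)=[6, 1, 2, 12, 4, 3, 14, 7, 5, 9, 10, 0, 11, 13, 8]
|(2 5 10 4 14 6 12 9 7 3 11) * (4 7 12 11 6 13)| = |(2 5 10 7 3 6 11)(4 14 13)(9 12)| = 42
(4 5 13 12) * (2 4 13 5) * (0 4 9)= [4, 1, 9, 3, 2, 5, 6, 7, 8, 0, 10, 11, 13, 12]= (0 4 2 9)(12 13)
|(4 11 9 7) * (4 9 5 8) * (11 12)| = 10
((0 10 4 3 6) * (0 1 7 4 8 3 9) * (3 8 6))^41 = ((0 10 6 1 7 4 9))^41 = (0 9 4 7 1 6 10)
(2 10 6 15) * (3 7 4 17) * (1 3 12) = (1 3 7 4 17 12)(2 10 6 15) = [0, 3, 10, 7, 17, 5, 15, 4, 8, 9, 6, 11, 1, 13, 14, 2, 16, 12]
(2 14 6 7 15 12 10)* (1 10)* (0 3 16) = (0 3 16)(1 10 2 14 6 7 15 12) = [3, 10, 14, 16, 4, 5, 7, 15, 8, 9, 2, 11, 1, 13, 6, 12, 0]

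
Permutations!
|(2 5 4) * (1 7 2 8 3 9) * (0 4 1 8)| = 12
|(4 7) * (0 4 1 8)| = |(0 4 7 1 8)| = 5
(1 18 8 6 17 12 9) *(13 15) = (1 18 8 6 17 12 9)(13 15) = [0, 18, 2, 3, 4, 5, 17, 7, 6, 1, 10, 11, 9, 15, 14, 13, 16, 12, 8]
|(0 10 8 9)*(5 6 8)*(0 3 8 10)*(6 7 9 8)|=6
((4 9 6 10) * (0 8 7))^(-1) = ((0 8 7)(4 9 6 10))^(-1) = (0 7 8)(4 10 6 9)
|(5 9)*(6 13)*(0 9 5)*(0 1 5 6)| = |(0 9 1 5 6 13)| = 6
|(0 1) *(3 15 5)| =6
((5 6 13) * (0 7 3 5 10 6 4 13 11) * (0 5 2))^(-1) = (0 2 3 7)(4 5 11 6 10 13)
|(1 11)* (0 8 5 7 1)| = |(0 8 5 7 1 11)| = 6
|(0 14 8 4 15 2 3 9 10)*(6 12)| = 18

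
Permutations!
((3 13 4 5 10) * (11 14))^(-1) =((3 13 4 5 10)(11 14))^(-1) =(3 10 5 4 13)(11 14)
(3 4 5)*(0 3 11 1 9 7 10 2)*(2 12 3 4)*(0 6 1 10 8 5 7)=(0 4 7 8 5 11 10 12 3 2 6 1 9)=[4, 9, 6, 2, 7, 11, 1, 8, 5, 0, 12, 10, 3]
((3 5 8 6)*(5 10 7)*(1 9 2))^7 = ((1 9 2)(3 10 7 5 8 6))^7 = (1 9 2)(3 10 7 5 8 6)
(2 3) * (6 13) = (2 3)(6 13) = [0, 1, 3, 2, 4, 5, 13, 7, 8, 9, 10, 11, 12, 6]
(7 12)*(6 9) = [0, 1, 2, 3, 4, 5, 9, 12, 8, 6, 10, 11, 7] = (6 9)(7 12)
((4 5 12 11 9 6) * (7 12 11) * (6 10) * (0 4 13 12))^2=(0 5 9 6 12)(4 11 10 13 7)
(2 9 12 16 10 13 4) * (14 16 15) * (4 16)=[0, 1, 9, 3, 2, 5, 6, 7, 8, 12, 13, 11, 15, 16, 4, 14, 10]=(2 9 12 15 14 4)(10 13 16)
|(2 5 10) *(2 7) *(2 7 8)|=4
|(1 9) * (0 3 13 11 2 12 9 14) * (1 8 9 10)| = |(0 3 13 11 2 12 10 1 14)(8 9)| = 18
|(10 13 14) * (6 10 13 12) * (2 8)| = |(2 8)(6 10 12)(13 14)| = 6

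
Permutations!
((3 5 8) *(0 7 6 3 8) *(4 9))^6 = ((0 7 6 3 5)(4 9))^6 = (9)(0 7 6 3 5)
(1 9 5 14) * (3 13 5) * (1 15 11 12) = (1 9 3 13 5 14 15 11 12) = [0, 9, 2, 13, 4, 14, 6, 7, 8, 3, 10, 12, 1, 5, 15, 11]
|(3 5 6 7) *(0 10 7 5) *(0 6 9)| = |(0 10 7 3 6 5 9)| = 7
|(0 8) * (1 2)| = 2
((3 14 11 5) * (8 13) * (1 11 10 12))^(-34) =(1 11 5 3 14 10 12)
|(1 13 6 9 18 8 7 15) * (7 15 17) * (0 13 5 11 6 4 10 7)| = 24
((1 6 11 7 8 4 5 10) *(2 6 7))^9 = ((1 7 8 4 5 10)(2 6 11))^9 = (11)(1 4)(5 7)(8 10)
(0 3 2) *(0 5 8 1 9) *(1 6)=(0 3 2 5 8 6 1 9)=[3, 9, 5, 2, 4, 8, 1, 7, 6, 0]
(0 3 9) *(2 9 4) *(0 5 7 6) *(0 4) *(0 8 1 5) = (0 3 8 1 5 7 6 4 2 9) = [3, 5, 9, 8, 2, 7, 4, 6, 1, 0]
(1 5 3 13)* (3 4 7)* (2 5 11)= [0, 11, 5, 13, 7, 4, 6, 3, 8, 9, 10, 2, 12, 1]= (1 11 2 5 4 7 3 13)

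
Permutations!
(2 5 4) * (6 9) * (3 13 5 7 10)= [0, 1, 7, 13, 2, 4, 9, 10, 8, 6, 3, 11, 12, 5]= (2 7 10 3 13 5 4)(6 9)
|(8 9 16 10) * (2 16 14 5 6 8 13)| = 20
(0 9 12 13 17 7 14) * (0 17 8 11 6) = (0 9 12 13 8 11 6)(7 14 17) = [9, 1, 2, 3, 4, 5, 0, 14, 11, 12, 10, 6, 13, 8, 17, 15, 16, 7]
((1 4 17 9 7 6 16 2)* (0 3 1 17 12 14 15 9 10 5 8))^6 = (0 15 17 1 7 5 12 16)(2 3 9 10 4 6 8 14)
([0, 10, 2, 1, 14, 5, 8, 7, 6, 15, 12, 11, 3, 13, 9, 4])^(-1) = [0, 3, 2, 12, 15, 5, 8, 7, 6, 14, 1, 11, 10, 13, 4, 9]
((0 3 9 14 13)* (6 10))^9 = ((0 3 9 14 13)(6 10))^9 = (0 13 14 9 3)(6 10)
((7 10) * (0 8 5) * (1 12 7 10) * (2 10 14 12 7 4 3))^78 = (14)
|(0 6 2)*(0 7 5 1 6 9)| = |(0 9)(1 6 2 7 5)| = 10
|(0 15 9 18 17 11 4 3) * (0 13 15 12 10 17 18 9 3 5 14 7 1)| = 30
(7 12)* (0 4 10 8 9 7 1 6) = (0 4 10 8 9 7 12 1 6) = [4, 6, 2, 3, 10, 5, 0, 12, 9, 7, 8, 11, 1]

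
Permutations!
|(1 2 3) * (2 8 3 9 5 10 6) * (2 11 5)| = 12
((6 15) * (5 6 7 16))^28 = ((5 6 15 7 16))^28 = (5 7 6 16 15)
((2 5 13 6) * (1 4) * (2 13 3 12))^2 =(13)(2 3)(5 12)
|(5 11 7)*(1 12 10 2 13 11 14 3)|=10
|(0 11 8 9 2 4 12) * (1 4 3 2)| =14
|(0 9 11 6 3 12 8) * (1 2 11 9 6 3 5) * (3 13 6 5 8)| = 8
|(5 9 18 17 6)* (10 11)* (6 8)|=|(5 9 18 17 8 6)(10 11)|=6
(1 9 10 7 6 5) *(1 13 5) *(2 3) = (1 9 10 7 6)(2 3)(5 13) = [0, 9, 3, 2, 4, 13, 1, 6, 8, 10, 7, 11, 12, 5]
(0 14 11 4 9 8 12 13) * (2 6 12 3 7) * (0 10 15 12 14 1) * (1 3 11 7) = (0 3 1)(2 6 14 7)(4 9 8 11)(10 15 12 13) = [3, 0, 6, 1, 9, 5, 14, 2, 11, 8, 15, 4, 13, 10, 7, 12]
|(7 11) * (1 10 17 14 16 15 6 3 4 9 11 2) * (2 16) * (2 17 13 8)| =40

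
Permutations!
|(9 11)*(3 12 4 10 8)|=|(3 12 4 10 8)(9 11)|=10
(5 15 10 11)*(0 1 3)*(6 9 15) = (0 1 3)(5 6 9 15 10 11) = [1, 3, 2, 0, 4, 6, 9, 7, 8, 15, 11, 5, 12, 13, 14, 10]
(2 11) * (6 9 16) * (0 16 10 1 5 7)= (0 16 6 9 10 1 5 7)(2 11)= [16, 5, 11, 3, 4, 7, 9, 0, 8, 10, 1, 2, 12, 13, 14, 15, 6]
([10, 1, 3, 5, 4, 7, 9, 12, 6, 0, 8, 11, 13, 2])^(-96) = [9, 1, 2, 3, 4, 5, 8, 7, 10, 6, 0, 11, 12, 13]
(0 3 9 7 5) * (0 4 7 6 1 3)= (1 3 9 6)(4 7 5)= [0, 3, 2, 9, 7, 4, 1, 5, 8, 6]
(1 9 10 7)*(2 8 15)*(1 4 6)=[0, 9, 8, 3, 6, 5, 1, 4, 15, 10, 7, 11, 12, 13, 14, 2]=(1 9 10 7 4 6)(2 8 15)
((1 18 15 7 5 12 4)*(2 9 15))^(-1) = (1 4 12 5 7 15 9 2 18) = ((1 18 2 9 15 7 5 12 4))^(-1)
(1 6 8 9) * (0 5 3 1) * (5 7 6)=(0 7 6 8 9)(1 5 3)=[7, 5, 2, 1, 4, 3, 8, 6, 9, 0]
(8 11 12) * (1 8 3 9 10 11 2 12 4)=(1 8 2 12 3 9 10 11 4)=[0, 8, 12, 9, 1, 5, 6, 7, 2, 10, 11, 4, 3]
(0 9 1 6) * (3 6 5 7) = (0 9 1 5 7 3 6) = [9, 5, 2, 6, 4, 7, 0, 3, 8, 1]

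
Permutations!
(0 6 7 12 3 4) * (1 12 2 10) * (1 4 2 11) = (0 6 7 11 1 12 3 2 10 4) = [6, 12, 10, 2, 0, 5, 7, 11, 8, 9, 4, 1, 3]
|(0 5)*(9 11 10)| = 6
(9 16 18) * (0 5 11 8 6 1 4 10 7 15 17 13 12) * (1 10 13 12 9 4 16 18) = (0 5 11 8 6 10 7 15 17 12)(1 16)(4 13 9 18) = [5, 16, 2, 3, 13, 11, 10, 15, 6, 18, 7, 8, 0, 9, 14, 17, 1, 12, 4]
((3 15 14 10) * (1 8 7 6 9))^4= ((1 8 7 6 9)(3 15 14 10))^4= (15)(1 9 6 7 8)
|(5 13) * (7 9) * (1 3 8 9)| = 10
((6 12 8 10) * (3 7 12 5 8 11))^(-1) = (3 11 12 7)(5 6 10 8)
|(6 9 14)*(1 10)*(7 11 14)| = |(1 10)(6 9 7 11 14)| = 10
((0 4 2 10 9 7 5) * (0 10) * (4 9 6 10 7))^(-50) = (10)(0 4)(2 9)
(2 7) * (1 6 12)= (1 6 12)(2 7)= [0, 6, 7, 3, 4, 5, 12, 2, 8, 9, 10, 11, 1]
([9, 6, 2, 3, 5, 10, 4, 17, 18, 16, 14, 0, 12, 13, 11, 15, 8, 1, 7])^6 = [17, 11, 2, 3, 9, 16, 0, 10, 4, 1, 8, 7, 12, 13, 18, 15, 6, 14, 5]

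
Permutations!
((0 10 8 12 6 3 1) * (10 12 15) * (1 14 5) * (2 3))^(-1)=((0 12 6 2 3 14 5 1)(8 15 10))^(-1)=(0 1 5 14 3 2 6 12)(8 10 15)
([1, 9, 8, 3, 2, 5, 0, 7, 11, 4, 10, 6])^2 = [9, 4, 11, 3, 8, 5, 1, 7, 6, 2, 10, 0]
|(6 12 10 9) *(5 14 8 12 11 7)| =9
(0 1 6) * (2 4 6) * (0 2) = (0 1)(2 4 6) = [1, 0, 4, 3, 6, 5, 2]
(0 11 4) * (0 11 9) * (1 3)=(0 9)(1 3)(4 11)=[9, 3, 2, 1, 11, 5, 6, 7, 8, 0, 10, 4]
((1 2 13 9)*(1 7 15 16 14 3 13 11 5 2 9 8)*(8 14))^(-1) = (1 8 16 15 7 9)(2 5 11)(3 14 13)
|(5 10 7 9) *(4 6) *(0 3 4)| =4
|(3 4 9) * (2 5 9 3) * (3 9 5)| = 4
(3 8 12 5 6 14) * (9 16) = (3 8 12 5 6 14)(9 16) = [0, 1, 2, 8, 4, 6, 14, 7, 12, 16, 10, 11, 5, 13, 3, 15, 9]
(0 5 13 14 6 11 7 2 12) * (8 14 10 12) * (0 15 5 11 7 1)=(0 11 1)(2 8 14 6 7)(5 13 10 12 15)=[11, 0, 8, 3, 4, 13, 7, 2, 14, 9, 12, 1, 15, 10, 6, 5]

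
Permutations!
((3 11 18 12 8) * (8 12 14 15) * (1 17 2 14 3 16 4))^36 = (18)(1 15)(2 16)(4 14)(8 17)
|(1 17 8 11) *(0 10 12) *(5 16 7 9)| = |(0 10 12)(1 17 8 11)(5 16 7 9)| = 12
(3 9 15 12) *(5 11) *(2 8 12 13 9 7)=(2 8 12 3 7)(5 11)(9 15 13)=[0, 1, 8, 7, 4, 11, 6, 2, 12, 15, 10, 5, 3, 9, 14, 13]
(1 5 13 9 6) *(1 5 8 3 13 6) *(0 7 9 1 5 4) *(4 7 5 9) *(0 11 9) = (0 5 6 7 4 11 9)(1 8 3 13) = [5, 8, 2, 13, 11, 6, 7, 4, 3, 0, 10, 9, 12, 1]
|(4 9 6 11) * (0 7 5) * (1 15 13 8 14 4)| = 9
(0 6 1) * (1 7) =(0 6 7 1) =[6, 0, 2, 3, 4, 5, 7, 1]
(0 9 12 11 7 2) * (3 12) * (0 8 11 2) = [9, 1, 8, 12, 4, 5, 6, 0, 11, 3, 10, 7, 2] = (0 9 3 12 2 8 11 7)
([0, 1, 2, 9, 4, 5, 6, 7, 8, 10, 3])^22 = (3 9 10)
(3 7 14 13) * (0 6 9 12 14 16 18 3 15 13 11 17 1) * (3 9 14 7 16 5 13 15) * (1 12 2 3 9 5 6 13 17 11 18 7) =(0 13 9 2 3 16 7 6 14 18 5 17 12 1) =[13, 0, 3, 16, 4, 17, 14, 6, 8, 2, 10, 11, 1, 9, 18, 15, 7, 12, 5]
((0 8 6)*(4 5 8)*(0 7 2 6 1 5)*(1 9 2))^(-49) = ((0 4)(1 5 8 9 2 6 7))^(-49) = (9)(0 4)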